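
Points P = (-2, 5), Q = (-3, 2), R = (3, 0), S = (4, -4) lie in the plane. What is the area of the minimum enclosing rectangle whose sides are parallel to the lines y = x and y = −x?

In coordinates u = x + y, v = x − y the rectangle is axis-aligned; the map (x,y)→(u,v) scales areas by 2.
u-values: 3, -1, 3, 0; range = 3 − (-1) = 4.
v-values: -7, -5, 3, 8; range = 8 − (-7) = 15.
Area = (4 × 15) / 2 = 30.

30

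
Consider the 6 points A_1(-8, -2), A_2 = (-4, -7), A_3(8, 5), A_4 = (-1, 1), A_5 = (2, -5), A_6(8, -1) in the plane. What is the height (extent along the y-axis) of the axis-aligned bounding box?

12

max y = 5, min y = -7, so height = 12.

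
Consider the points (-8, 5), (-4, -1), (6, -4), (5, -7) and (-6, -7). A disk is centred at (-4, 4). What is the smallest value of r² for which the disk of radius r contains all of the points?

The required radius is the distance from (-4, 4) to the farthest point.
Squared distances: 17, 25, 164, 202, 125.
Maximum is 202, attained at (5, -7).

202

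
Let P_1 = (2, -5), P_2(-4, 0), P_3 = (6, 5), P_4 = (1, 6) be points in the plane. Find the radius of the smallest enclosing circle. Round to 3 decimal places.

5.878

A smallest enclosing disk is always determined by at most three of the input points on its boundary.
The minimum enclosing circle is determined by three boundary points: P_1, P_2, P_3.
Their circumcentre is (1.8125, 0.875) with r² = 34.55078125.
The farthest remaining point P_4 is at distance² 26.92578125 ≤ 34.55078125.
r = √(34.55078125) ≈ 5.878.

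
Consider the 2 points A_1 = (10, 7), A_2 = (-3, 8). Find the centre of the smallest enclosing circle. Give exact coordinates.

(3.5, 7.5)

The smallest circle enclosing two points has them as diameter endpoints.
Centre = midpoint = (3.5, 7.5); r² = |A_1A_2|²/4 = 170/4 = 42.5.
Centre = (3.5, 7.5).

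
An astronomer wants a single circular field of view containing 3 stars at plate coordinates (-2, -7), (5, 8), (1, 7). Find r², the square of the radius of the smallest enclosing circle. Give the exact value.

68.5

Call the three points A, B, C in the order given.
Side lengths²: AB² = 274, AC² = 205, BC² = 17.
Since AB² = 274 ≥ 205 + 17 = 222, the angle opposite AB is not acute, so the smallest enclosing circle has AB as diameter.
Centre = midpoint of AB = (1.5, 0.5), r² = 274/4 = 68.5.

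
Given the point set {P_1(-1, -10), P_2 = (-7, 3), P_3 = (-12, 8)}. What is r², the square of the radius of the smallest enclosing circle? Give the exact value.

Side lengths²: P_1P_2² = 205, P_1P_3² = 445, P_2P_3² = 50.
Since P_1P_3² = 445 ≥ 205 + 50 = 255, the angle opposite P_1P_3 is not acute, so the smallest enclosing circle has P_1P_3 as diameter.
Centre = midpoint of P_1P_3 = (-6.5, -1), r² = 445/4 = 111.25.

111.25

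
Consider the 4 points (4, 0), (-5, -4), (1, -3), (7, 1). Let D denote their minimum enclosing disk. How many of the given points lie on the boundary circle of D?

2

By Welzl's lemma the MEC is supported by two points (diametrically opposite) or three points (on a circumcircle).
The farthest pair is (-5, -4)–(7, 1) with squared distance 169. The circle on this segment as diameter has centre (1, -1.5) and r² = 169/4 = 42.25.
Check (4, 0): distance² to centre = 11.25 ≤ 42.25, so it lies inside.
All remaining points lie in this disk, and no smaller disk contains both endpoints, so this is the minimum enclosing circle.
The points at distance exactly r from the centre are (-5, -4), (7, 1) — 2 points.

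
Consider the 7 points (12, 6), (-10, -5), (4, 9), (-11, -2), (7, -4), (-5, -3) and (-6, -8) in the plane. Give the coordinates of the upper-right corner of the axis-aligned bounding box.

x-range [-11, 12], y-range [-8, 9].
The upper-right corner is (12, 9).

(12, 9)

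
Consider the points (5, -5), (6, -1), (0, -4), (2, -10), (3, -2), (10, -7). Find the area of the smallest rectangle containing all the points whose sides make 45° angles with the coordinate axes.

In coordinates u = x + y, v = x − y the rectangle is axis-aligned; the map (x,y)→(u,v) scales areas by 2.
u-values: 0, 5, -4, -8, 1, 3; range = 5 − (-8) = 13.
v-values: 10, 7, 4, 12, 5, 17; range = 17 − 4 = 13.
Area = (13 × 13) / 2 = 84.5.

84.5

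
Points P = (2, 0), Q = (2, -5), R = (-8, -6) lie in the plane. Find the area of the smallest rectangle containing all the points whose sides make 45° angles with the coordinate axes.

72

In coordinates u = x + y, v = x − y the rectangle is axis-aligned; the map (x,y)→(u,v) scales areas by 2.
u-values: 2, -3, -14; range = 2 − (-14) = 16.
v-values: 2, 7, -2; range = 7 − (-2) = 9.
Area = (16 × 9) / 2 = 72.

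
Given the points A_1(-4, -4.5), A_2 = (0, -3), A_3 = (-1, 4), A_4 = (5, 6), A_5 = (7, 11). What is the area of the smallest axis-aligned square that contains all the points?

240.25

The bounding box has width 11 and height 15.5.
An axis-aligned square enclosing the set must have side ≥ max(width, height).
So the minimum side is max(11, 15.5) = 15.5.
Area = 15.5² = 240.25.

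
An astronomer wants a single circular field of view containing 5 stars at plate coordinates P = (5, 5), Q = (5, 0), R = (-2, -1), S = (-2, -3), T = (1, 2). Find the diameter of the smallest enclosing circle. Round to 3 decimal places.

The minimum enclosing circle of a finite set is fixed by two of the points (as a diameter) or three (as a circumcircle).
The farthest pair is P–S with squared distance 113. The circle on this segment as diameter has centre (1.5, 1) and r² = 113/4 = 28.25.
Check Q: distance² to centre = 13.25 ≤ 28.25, so it lies inside.
All remaining points lie in this disk, and no smaller disk contains both endpoints, so this is the minimum enclosing circle.
Diameter = 2r = 2√(28.25) ≈ 10.630.

10.630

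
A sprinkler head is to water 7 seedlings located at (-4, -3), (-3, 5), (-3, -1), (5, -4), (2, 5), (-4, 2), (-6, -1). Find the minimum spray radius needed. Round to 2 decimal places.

6.14

A smallest enclosing disk is always determined by at most three of the input points on its boundary.
The minimum enclosing circle is determined by three boundary points: (-3, 5), (5, -4), (-6, -1).
Their circumcentre is (0.1, -0.3) with r² = 37.7.
The farthest remaining point (2, 5) is at distance² 31.7 ≤ 37.7.
r = √(37.7) ≈ 6.14.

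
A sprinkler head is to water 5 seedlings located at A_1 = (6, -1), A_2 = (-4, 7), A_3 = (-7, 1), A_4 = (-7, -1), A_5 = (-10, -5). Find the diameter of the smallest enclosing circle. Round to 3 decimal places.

The minimum enclosing circle is determined by three boundary points: A_1, A_2, A_5.
Their circumcentre is (-17/7, -9/7) with r² = 3485/49.
The farthest remaining point A_3 is at distance² 1280/49 ≤ 3485/49.
Diameter = 2r = 2√(3485/49) ≈ 16.867.

16.867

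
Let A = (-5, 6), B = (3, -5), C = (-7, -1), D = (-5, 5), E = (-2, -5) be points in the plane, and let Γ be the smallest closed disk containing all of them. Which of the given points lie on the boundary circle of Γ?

A, B

A smallest enclosing disk is always determined by at most three of the input points on its boundary.
The farthest pair is A–B with squared distance 185. The circle on this segment as diameter has centre (-1, 0.5) and r² = 185/4 = 46.25.
Check C: distance² to centre = 38.25 ≤ 46.25, so it lies inside.
All remaining points lie in this disk, and no smaller disk contains both endpoints, so this is the minimum enclosing circle.
The points at distance exactly r from the centre are A, B — 2 points.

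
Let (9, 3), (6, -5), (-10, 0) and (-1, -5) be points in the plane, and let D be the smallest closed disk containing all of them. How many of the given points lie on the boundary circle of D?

2

The minimum enclosing circle of a finite set is fixed by two of the points (as a diameter) or three (as a circumcircle).
The farthest pair is (9, 3)–(-10, 0) with squared distance 370. The circle on this segment as diameter has centre (-0.5, 1.5) and r² = 370/4 = 92.5.
Check (6, -5): distance² to centre = 84.5 ≤ 92.5, so it lies inside.
All remaining points lie in this disk, and no smaller disk contains both endpoints, so this is the minimum enclosing circle.
The points at distance exactly r from the centre are (9, 3), (-10, 0) — 2 points.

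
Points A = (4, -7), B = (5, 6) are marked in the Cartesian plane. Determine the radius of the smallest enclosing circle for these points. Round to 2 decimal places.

6.52

The smallest circle enclosing two points has them as diameter endpoints.
Centre = midpoint = (4.5, -0.5); r² = |AB|²/4 = 170/4 = 42.5.
r = √(42.5) ≈ 6.52.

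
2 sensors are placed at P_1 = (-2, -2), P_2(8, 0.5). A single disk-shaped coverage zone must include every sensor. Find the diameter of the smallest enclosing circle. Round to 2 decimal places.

10.31

The smallest circle enclosing two points has them as diameter endpoints.
Centre = midpoint = (3, -0.75); r² = |P_1P_2|²/4 = 106.25/4 = 26.5625.
Diameter = 2r = 2√(26.5625) ≈ 10.31.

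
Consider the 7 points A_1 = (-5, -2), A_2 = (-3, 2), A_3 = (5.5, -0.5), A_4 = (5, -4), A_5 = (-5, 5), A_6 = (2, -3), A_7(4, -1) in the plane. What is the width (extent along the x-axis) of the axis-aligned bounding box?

max x = 5.5, min x = -5, so width = 10.5.

10.5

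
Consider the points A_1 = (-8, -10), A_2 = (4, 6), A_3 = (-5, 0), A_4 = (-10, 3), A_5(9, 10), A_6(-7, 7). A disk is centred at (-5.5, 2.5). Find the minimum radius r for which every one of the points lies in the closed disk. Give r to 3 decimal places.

16.325

The required radius is the distance from (-5.5, 2.5) to the farthest point.
Squared distances: 162.5, 102.5, 6.5, 20.5, 266.5, 22.5.
Maximum is 266.5, attained at A_5.
r = √(266.5) ≈ 16.325.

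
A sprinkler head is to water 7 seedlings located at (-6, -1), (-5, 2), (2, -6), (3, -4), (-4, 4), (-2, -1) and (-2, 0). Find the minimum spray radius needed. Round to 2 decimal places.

The minimum enclosing circle of a finite set is fixed by two of the points (as a diameter) or three (as a circumcircle).
The farthest pair is (2, -6)–(-4, 4) with squared distance 136. The circle on this segment as diameter has centre (-1, -1) and r² = 136/4 = 34.
Check (-6, -1): distance² to centre = 25 ≤ 34, so it lies inside.
All remaining points lie in this disk, and no smaller disk contains both endpoints, so this is the minimum enclosing circle.
r = √34 ≈ 5.83.

5.83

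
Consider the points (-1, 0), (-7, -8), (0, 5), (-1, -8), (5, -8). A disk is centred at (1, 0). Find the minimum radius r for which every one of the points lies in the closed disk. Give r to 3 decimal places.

11.314

The required radius is the distance from (1, 0) to the farthest point.
Squared distances: 4, 128, 26, 68, 80.
Maximum is 128, attained at (-7, -8).
r = √128 ≈ 11.314.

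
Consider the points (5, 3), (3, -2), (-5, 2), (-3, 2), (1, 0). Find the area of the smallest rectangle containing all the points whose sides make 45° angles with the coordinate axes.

In coordinates u = x + y, v = x − y the rectangle is axis-aligned; the map (x,y)→(u,v) scales areas by 2.
u-values: 8, 1, -3, -1, 1; range = 8 − (-3) = 11.
v-values: 2, 5, -7, -5, 1; range = 5 − (-7) = 12.
Area = (11 × 12) / 2 = 66.

66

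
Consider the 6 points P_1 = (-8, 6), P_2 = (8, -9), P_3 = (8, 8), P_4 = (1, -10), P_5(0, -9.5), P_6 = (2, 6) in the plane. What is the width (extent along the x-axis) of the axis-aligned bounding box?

16

max x = 8, min x = -8, so width = 16.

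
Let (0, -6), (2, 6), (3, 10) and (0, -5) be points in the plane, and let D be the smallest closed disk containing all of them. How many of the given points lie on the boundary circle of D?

2

By Welzl's lemma the MEC is supported by two points (diametrically opposite) or three points (on a circumcircle).
The farthest pair is (0, -6)–(3, 10) with squared distance 265. The circle on this segment as diameter has centre (1.5, 2) and r² = 265/4 = 66.25.
Check (2, 6): distance² to centre = 16.25 ≤ 66.25, so it lies inside.
All remaining points lie in this disk, and no smaller disk contains both endpoints, so this is the minimum enclosing circle.
The points at distance exactly r from the centre are (0, -6), (3, 10) — 2 points.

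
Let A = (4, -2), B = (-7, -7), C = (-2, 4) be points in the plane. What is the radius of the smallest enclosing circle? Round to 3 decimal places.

6.452

Side lengths²: AB² = 146, AC² = 72, BC² = 146.
Since BC² = 146 < 146 + 72 = 218, the triangle is acute, so the smallest enclosing circle is the circumcircle.
Circumcentre = (-2.4375, -2.4375), r² = 41.6328125.
r = √(41.6328125) ≈ 6.452.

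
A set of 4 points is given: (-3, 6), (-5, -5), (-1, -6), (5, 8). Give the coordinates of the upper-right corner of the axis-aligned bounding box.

x-range [-5, 5], y-range [-6, 8].
The upper-right corner is (5, 8).

(5, 8)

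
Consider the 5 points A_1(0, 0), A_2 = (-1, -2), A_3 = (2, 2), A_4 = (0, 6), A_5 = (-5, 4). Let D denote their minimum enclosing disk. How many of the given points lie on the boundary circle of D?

3

By Welzl's lemma the MEC is supported by two points (diametrically opposite) or three points (on a circumcircle).
The minimum enclosing circle is determined by three boundary points: A_2, A_4, A_5.
Their circumcentre is (-51/38, 40/19) with r² = 24505/1444.
The farthest remaining point A_3 is at distance² 16145/1444 ≤ 24505/1444.
The points at distance exactly r from the centre are A_2, A_4, A_5 — 3 points.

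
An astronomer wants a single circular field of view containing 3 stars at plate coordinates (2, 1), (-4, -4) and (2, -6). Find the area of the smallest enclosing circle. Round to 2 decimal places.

53.23

Call the three points A, B, C in the order given.
Side lengths²: AB² = 61, AC² = 49, BC² = 40.
Since AB² = 61 < 49 + 40 = 89, the triangle is acute, so the smallest enclosing circle is the circumcircle.
Circumcentre = (-1/6, -2.5), r² = 305/18.
Area = π·r² = π·305/18 ≈ 53.23.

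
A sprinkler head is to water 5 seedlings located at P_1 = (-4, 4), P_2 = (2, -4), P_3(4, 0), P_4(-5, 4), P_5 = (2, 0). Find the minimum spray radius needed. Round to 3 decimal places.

A smallest enclosing disk is always determined by at most three of the input points on its boundary.
The minimum enclosing circle is determined by three boundary points: P_2, P_3, P_4.
Their circumcentre is (-29/22, 7/44) with r² = 54805/1936.
The farthest remaining point P_1 is at distance² 42485/1936 ≤ 54805/1936.
r = √(54805/1936) ≈ 5.321.

5.321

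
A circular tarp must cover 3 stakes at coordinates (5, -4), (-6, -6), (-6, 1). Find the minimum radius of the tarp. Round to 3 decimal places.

Call the three points A, B, C in the order given.
Side lengths²: AB² = 125, AC² = 146, BC² = 49.
Since AC² = 146 < 125 + 49 = 174, the triangle is acute, so the smallest enclosing circle is the circumcircle.
Circumcentre = (-21/22, -2.5), r² = 9125/242.
r = √(9125/242) ≈ 6.141.

6.141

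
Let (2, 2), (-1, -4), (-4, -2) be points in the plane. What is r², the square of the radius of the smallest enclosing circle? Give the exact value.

13.203125

Call the three points A, B, C in the order given.
Side lengths²: AB² = 45, AC² = 52, BC² = 13.
Since AC² = 52 < 45 + 13 = 58, the triangle is acute, so the smallest enclosing circle is the circumcircle.
Circumcentre = (-0.75, -0.375), r² = 13.203125.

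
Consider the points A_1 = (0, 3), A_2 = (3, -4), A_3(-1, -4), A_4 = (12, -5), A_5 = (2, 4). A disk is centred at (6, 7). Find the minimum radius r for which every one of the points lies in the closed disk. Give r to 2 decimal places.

The required radius is the distance from (6, 7) to the farthest point.
Squared distances: 52, 130, 170, 180, 25.
Maximum is 180, attained at A_4.
r = √180 ≈ 13.42.

13.42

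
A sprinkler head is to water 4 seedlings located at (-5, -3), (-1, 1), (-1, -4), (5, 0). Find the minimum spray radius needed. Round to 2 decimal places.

5.22

A smallest enclosing disk is always determined by at most three of the input points on its boundary.
The farthest pair is (-5, -3)–(5, 0) with squared distance 109. The circle on this segment as diameter has centre (0, -1.5) and r² = 109/4 = 27.25.
Check (-1, 1): distance² to centre = 7.25 ≤ 27.25, so it lies inside.
All remaining points lie in this disk, and no smaller disk contains both endpoints, so this is the minimum enclosing circle.
r = √(27.25) ≈ 5.22.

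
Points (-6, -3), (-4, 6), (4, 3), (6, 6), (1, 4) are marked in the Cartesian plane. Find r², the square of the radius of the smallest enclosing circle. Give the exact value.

56.25

A smallest enclosing disk is always determined by at most three of the input points on its boundary.
The farthest pair is (-6, -3)–(6, 6) with squared distance 225. The circle on this segment as diameter has centre (0, 1.5) and r² = 225/4 = 56.25.
Check (-4, 6): distance² to centre = 36.25 ≤ 56.25, so it lies inside.
All remaining points lie in this disk, and no smaller disk contains both endpoints, so this is the minimum enclosing circle.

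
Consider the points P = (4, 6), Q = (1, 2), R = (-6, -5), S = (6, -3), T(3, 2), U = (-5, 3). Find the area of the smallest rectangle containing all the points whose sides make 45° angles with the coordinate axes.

178.5

In coordinates u = x + y, v = x − y the rectangle is axis-aligned; the map (x,y)→(u,v) scales areas by 2.
u-values: 10, 3, -11, 3, 5, -2; range = 10 − (-11) = 21.
v-values: -2, -1, -1, 9, 1, -8; range = 9 − (-8) = 17.
Area = (21 × 17) / 2 = 178.5.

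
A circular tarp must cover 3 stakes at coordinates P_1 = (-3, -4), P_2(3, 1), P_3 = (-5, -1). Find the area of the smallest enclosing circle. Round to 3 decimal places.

54.020

Side lengths²: P_1P_2² = 61, P_1P_3² = 13, P_2P_3² = 68.
Since P_2P_3² = 68 < 61 + 13 = 74, the triangle is acute, so the smallest enclosing circle is the circumcircle.
Circumcentre = (-25/28, -3/7), r² = 13481/784.
Area = π·r² = π·13481/784 ≈ 54.020.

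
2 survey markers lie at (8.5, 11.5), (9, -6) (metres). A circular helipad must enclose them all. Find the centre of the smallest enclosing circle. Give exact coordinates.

(8.75, 2.75)

The smallest circle enclosing two points has them as diameter endpoints.
Centre = midpoint = (8.75, 2.75); r² = |(8.5, 11.5)−(9, -6)|²/4 = 306.5/4 = 76.625.
Centre = (8.75, 2.75).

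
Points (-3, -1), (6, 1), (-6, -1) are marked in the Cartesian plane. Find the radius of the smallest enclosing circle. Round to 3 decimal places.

Call the three points A, B, C in the order given.
Side lengths²: AB² = 85, AC² = 9, BC² = 148.
Since BC² = 148 ≥ 85 + 9 = 94, the angle opposite BC is not acute, so the smallest enclosing circle has BC as diameter.
Centre = midpoint of BC = (0, 0), r² = 148/4 = 37.
r = √37 ≈ 6.083.

6.083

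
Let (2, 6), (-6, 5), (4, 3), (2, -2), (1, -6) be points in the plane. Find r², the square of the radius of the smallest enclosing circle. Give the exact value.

The minimum enclosing circle is determined by three boundary points: (2, 6), (-6, 5), (1, -6).
Their circumcentre is (-51/38, 9/38) with r² = 32045/722.
The farthest remaining point (4, 3) is at distance² 26117/722 ≤ 32045/722.

32045/722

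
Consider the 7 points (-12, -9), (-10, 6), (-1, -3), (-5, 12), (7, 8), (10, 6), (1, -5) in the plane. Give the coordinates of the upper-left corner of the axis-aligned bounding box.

x-range [-12, 10], y-range [-9, 12].
The upper-left corner is (-12, 12).

(-12, 12)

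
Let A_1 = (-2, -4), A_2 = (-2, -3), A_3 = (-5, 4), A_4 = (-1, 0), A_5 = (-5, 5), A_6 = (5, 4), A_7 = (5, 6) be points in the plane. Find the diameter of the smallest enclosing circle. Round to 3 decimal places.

12.514

A smallest enclosing disk is always determined by at most three of the input points on its boundary.
The minimum enclosing circle is determined by three boundary points: A_1, A_5, A_7.
Their circumcentre is (23/62, 111/62) with r² = 75245/1922.
The farthest remaining point A_3 is at distance² 64829/1922 ≤ 75245/1922.
Diameter = 2r = 2√(75245/1922) ≈ 12.514.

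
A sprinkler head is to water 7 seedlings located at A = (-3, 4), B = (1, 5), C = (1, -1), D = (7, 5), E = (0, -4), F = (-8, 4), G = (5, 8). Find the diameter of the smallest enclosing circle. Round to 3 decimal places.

15.150

The minimum enclosing circle is determined by three boundary points: D, E, F.
Their circumcentre is (-0.4375, 3.5625) with r² = 57.3828125.
The farthest remaining point G is at distance² 49.2578125 ≤ 57.3828125.
Diameter = 2r = 2√(57.3828125) ≈ 15.150.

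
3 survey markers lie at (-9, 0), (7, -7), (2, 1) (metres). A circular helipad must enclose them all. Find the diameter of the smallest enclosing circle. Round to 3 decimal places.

Call the three points A, B, C in the order given.
Side lengths²: AB² = 305, AC² = 122, BC² = 89.
Since AB² = 305 ≥ 122 + 89 = 211, the angle opposite AB is not acute, so the smallest enclosing circle has AB as diameter.
Centre = midpoint of AB = (-1, -3.5), r² = 305/4 = 76.25.
Diameter = 2r = 2√(76.25) ≈ 17.464.

17.464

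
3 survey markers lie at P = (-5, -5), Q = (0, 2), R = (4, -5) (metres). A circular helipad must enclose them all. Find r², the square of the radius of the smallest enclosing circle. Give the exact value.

2405/98

Side lengths²: PQ² = 74, PR² = 81, QR² = 65.
Since PR² = 81 < 74 + 65 = 139, the triangle is acute, so the smallest enclosing circle is the circumcircle.
Circumcentre = (-0.5, -41/14), r² = 2405/98.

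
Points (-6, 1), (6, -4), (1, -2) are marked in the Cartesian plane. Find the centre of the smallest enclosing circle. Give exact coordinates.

Call the three points A, B, C in the order given.
Side lengths²: AB² = 169, AC² = 58, BC² = 29.
Since AB² = 169 ≥ 58 + 29 = 87, the angle opposite AB is not acute, so the smallest enclosing circle has AB as diameter.
Centre = midpoint of AB = (0, -1.5), r² = 169/4 = 42.25.
Centre = (0, -1.5).

(0, -1.5)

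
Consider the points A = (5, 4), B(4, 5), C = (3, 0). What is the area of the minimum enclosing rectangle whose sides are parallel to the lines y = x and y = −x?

12

In coordinates u = x + y, v = x − y the rectangle is axis-aligned; the map (x,y)→(u,v) scales areas by 2.
u-values: 9, 9, 3; range = 9 − 3 = 6.
v-values: 1, -1, 3; range = 3 − (-1) = 4.
Area = (6 × 4) / 2 = 12.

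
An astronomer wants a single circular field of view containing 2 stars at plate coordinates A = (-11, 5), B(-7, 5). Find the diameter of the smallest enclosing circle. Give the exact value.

4

The smallest circle enclosing two points has them as diameter endpoints.
Centre = midpoint = (-9, 5); r² = |AB|²/4 = 16/4 = 4.
Diameter = 2r = 2√4 = 4.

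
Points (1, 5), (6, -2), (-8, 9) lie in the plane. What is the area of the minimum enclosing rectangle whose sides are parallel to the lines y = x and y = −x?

In coordinates u = x + y, v = x − y the rectangle is axis-aligned; the map (x,y)→(u,v) scales areas by 2.
u-values: 6, 4, 1; range = 6 − 1 = 5.
v-values: -4, 8, -17; range = 8 − (-17) = 25.
Area = (5 × 25) / 2 = 62.5.

62.5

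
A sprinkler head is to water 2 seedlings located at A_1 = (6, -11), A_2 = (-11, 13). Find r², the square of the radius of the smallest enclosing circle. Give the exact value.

The smallest circle enclosing two points has them as diameter endpoints.
Centre = midpoint = (-2.5, 1); r² = |A_1A_2|²/4 = 865/4 = 216.25.

216.25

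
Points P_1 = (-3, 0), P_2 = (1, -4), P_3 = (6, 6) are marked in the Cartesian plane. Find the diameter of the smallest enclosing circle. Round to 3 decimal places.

Side lengths²: P_1P_2² = 32, P_1P_3² = 117, P_2P_3² = 125.
Since P_2P_3² = 125 < 117 + 32 = 149, the triangle is acute, so the smallest enclosing circle is the circumcircle.
Circumcentre = (2.5, 1.5), r² = 32.5.
Diameter = 2r = 2√(32.5) ≈ 11.402.

11.402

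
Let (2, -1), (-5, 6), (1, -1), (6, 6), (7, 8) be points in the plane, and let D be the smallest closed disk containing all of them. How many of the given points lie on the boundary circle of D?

The minimum enclosing circle is determined by three boundary points: (2, -1), (-5, 6), (7, 8).
Their circumcentre is (9/7, 37/7) with r² = 1961/49.
The farthest remaining point (1, -1) is at distance² 1940/49 ≤ 1961/49.
The points at distance exactly r from the centre are (2, -1), (-5, 6), (7, 8) — 3 points.

3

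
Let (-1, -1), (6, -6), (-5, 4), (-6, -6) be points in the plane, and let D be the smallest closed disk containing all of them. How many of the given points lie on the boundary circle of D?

By Welzl's lemma the MEC is supported by two points (diametrically opposite) or three points (on a circumcircle).
The minimum enclosing circle is determined by three boundary points: (6, -6), (-5, 4), (-6, -6).
Their circumcentre is (0, -1.55) with r² = 55.8025.
The farthest remaining point (-1, -1) is at distance² 1.3025 ≤ 55.8025.
The points at distance exactly r from the centre are (6, -6), (-5, 4), (-6, -6) — 3 points.

3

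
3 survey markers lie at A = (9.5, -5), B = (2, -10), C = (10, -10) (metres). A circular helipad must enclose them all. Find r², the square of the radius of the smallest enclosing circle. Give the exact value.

20.515625

Side lengths²: AB² = 81.25, AC² = 25.25, BC² = 64.
Since AB² = 81.25 < 64 + 25.25 = 89.25, the triangle is acute, so the smallest enclosing circle is the circumcircle.
Circumcentre = (6, -7.875), r² = 20.515625.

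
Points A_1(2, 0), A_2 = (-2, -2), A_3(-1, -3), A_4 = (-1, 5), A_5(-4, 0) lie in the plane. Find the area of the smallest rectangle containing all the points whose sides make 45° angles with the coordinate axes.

In coordinates u = x + y, v = x − y the rectangle is axis-aligned; the map (x,y)→(u,v) scales areas by 2.
u-values: 2, -4, -4, 4, -4; range = 4 − (-4) = 8.
v-values: 2, 0, 2, -6, -4; range = 2 − (-6) = 8.
Area = (8 × 8) / 2 = 32.

32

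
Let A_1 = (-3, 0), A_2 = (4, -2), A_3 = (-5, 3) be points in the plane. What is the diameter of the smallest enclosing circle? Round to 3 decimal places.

10.296

Side lengths²: A_1A_2² = 53, A_1A_3² = 13, A_2A_3² = 106.
Since A_2A_3² = 106 ≥ 53 + 13 = 66, the angle opposite A_2A_3 is not acute, so the smallest enclosing circle has A_2A_3 as diameter.
Centre = midpoint of A_2A_3 = (-0.5, 0.5), r² = 106/4 = 26.5.
Diameter = 2r = 2√(26.5) ≈ 10.296.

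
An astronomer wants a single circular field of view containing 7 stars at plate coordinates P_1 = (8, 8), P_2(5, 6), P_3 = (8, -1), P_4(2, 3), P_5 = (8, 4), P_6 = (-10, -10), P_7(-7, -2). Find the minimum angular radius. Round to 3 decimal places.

12.728

A smallest enclosing disk is always determined by at most three of the input points on its boundary.
The farthest pair is P_1–P_6 with squared distance 648. The circle on this segment as diameter has centre (-1, -1) and r² = 648/4 = 162.
Check P_2: distance² to centre = 85 ≤ 162, so it lies inside.
All remaining points lie in this disk, and no smaller disk contains both endpoints, so this is the minimum enclosing circle.
r = √162 ≈ 12.728.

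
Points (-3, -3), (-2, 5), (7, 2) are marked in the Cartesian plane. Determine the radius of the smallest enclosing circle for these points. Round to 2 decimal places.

Call the three points A, B, C in the order given.
Side lengths²: AB² = 65, AC² = 125, BC² = 90.
Since AC² = 125 < 90 + 65 = 155, the triangle is acute, so the smallest enclosing circle is the circumcircle.
Circumcentre = (1.5, 0.5), r² = 32.5.
r = √(32.5) ≈ 5.70.

5.70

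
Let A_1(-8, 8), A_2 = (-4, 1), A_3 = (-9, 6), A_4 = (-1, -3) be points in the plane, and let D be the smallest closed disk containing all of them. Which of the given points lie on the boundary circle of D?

The farthest pair is A_1–A_4 with squared distance 170. The circle on this segment as diameter has centre (-4.5, 2.5) and r² = 170/4 = 42.5.
Check A_2: distance² to centre = 2.5 ≤ 42.5, so it lies inside.
All remaining points lie in this disk, and no smaller disk contains both endpoints, so this is the minimum enclosing circle.
The points at distance exactly r from the centre are A_1, A_4 — 2 points.

A_1, A_4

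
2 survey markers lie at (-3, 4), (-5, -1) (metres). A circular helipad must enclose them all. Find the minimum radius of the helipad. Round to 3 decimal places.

The smallest circle enclosing two points has them as diameter endpoints.
Centre = midpoint = (-4, 1.5); r² = |(-3, 4)−(-5, -1)|²/4 = 29/4 = 7.25.
r = √(7.25) ≈ 2.693.

2.693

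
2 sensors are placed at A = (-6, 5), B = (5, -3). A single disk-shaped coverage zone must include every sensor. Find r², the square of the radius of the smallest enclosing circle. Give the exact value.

The smallest circle enclosing two points has them as diameter endpoints.
Centre = midpoint = (-0.5, 1); r² = |AB|²/4 = 185/4 = 46.25.

46.25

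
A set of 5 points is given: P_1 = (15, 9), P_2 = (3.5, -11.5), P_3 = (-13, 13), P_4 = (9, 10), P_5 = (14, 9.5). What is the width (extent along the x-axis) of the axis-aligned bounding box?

28

max x = 15, min x = -13, so width = 28.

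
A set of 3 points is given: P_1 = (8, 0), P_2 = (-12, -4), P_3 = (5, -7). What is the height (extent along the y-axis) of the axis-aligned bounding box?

7

max y = 0, min y = -7, so height = 7.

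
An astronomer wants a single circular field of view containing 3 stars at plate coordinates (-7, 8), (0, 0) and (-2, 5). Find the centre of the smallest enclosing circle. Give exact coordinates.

Call the three points A, B, C in the order given.
Side lengths²: AB² = 113, AC² = 34, BC² = 29.
Since AB² = 113 ≥ 34 + 29 = 63, the angle opposite AB is not acute, so the smallest enclosing circle has AB as diameter.
Centre = midpoint of AB = (-3.5, 4), r² = 113/4 = 28.25.
Centre = (-3.5, 4).

(-3.5, 4)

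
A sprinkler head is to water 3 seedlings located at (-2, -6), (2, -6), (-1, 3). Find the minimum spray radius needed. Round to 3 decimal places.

4.773

Call the three points A, B, C in the order given.
Side lengths²: AB² = 16, AC² = 82, BC² = 90.
Since BC² = 90 < 82 + 16 = 98, the triangle is acute, so the smallest enclosing circle is the circumcircle.
Circumcentre = (0, -5/3), r² = 205/9.
r = √(205/9) ≈ 4.773.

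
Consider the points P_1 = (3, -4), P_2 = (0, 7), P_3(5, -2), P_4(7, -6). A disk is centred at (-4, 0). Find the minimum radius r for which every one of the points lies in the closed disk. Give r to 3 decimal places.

12.530

The required radius is the distance from (-4, 0) to the farthest point.
Squared distances: 65, 65, 85, 157.
Maximum is 157, attained at P_4.
r = √157 ≈ 12.530.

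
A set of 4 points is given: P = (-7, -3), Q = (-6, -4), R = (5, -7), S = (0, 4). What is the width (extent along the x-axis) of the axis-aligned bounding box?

max x = 5, min x = -7, so width = 12.

12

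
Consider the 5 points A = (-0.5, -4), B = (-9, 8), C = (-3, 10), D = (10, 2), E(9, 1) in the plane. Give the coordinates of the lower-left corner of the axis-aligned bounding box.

x-range [-9, 10], y-range [-4, 10].
The lower-left corner is (-9, -4).

(-9, -4)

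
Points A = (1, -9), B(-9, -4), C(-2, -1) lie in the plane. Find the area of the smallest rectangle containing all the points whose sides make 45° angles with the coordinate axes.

In coordinates u = x + y, v = x − y the rectangle is axis-aligned; the map (x,y)→(u,v) scales areas by 2.
u-values: -8, -13, -3; range = -3 − (-13) = 10.
v-values: 10, -5, -1; range = 10 − (-5) = 15.
Area = (10 × 15) / 2 = 75.

75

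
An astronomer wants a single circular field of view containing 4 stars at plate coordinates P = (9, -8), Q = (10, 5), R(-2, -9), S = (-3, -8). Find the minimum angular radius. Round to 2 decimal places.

9.22

The minimum enclosing circle of a finite set is fixed by two of the points (as a diameter) or three (as a circumcircle).
The farthest pair is Q–R with squared distance 340. The circle on this segment as diameter has centre (4, -2) and r² = 340/4 = 85.
Check P: distance² to centre = 61 ≤ 85, so it lies inside.
All remaining points lie in this disk, and no smaller disk contains both endpoints, so this is the minimum enclosing circle.
r = √85 ≈ 9.22.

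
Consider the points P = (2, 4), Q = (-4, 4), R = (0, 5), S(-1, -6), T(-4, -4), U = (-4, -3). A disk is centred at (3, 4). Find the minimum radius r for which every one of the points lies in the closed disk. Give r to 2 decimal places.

The required radius is the distance from (3, 4) to the farthest point.
Squared distances: 1, 49, 10, 116, 113, 98.
Maximum is 116, attained at S.
r = √116 ≈ 10.77.

10.77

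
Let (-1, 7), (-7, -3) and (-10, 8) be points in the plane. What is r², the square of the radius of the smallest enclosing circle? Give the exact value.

45305/1152

Call the three points A, B, C in the order given.
Side lengths²: AB² = 136, AC² = 82, BC² = 130.
Since AB² = 136 < 130 + 82 = 212, the triangle is acute, so the smallest enclosing circle is the circumcircle.
Circumcentre = (-287/48, 3.1875), r² = 45305/1152.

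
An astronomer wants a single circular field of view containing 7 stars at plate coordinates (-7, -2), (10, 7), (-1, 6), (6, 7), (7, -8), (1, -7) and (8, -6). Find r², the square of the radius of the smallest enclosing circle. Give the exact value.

The minimum enclosing circle is determined by three boundary points: (-7, -2), (10, 7), (7, -8).
Their circumcentre is (93/38, 27/38) with r² = 69745/722.
The farthest remaining point (8, -6) is at distance² 54773/722 ≤ 69745/722.

69745/722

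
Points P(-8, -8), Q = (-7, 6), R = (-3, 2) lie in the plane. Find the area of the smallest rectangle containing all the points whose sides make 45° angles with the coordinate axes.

In coordinates u = x + y, v = x − y the rectangle is axis-aligned; the map (x,y)→(u,v) scales areas by 2.
u-values: -16, -1, -1; range = -1 − (-16) = 15.
v-values: 0, -13, -5; range = 0 − (-13) = 13.
Area = (15 × 13) / 2 = 97.5.

97.5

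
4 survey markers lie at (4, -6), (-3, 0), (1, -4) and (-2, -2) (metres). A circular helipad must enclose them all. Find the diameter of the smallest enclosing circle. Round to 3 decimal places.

A smallest enclosing disk is always determined by at most three of the input points on its boundary.
The farthest pair is (4, -6)–(-3, 0) with squared distance 85. The circle on this segment as diameter has centre (0.5, -3) and r² = 85/4 = 21.25.
Check (1, -4): distance² to centre = 1.25 ≤ 21.25, so it lies inside.
All remaining points lie in this disk, and no smaller disk contains both endpoints, so this is the minimum enclosing circle.
Diameter = 2r = 2√(21.25) ≈ 9.220.

9.220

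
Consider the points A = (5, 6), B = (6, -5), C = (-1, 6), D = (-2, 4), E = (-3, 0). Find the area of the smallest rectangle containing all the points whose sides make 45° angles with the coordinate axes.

In coordinates u = x + y, v = x − y the rectangle is axis-aligned; the map (x,y)→(u,v) scales areas by 2.
u-values: 11, 1, 5, 2, -3; range = 11 − (-3) = 14.
v-values: -1, 11, -7, -6, -3; range = 11 − (-7) = 18.
Area = (14 × 18) / 2 = 126.

126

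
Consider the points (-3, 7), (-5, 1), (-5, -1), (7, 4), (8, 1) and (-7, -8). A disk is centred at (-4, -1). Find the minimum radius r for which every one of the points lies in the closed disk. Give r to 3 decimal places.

The required radius is the distance from (-4, -1) to the farthest point.
Squared distances: 65, 5, 1, 146, 148, 58.
Maximum is 148, attained at (8, 1).
r = √148 ≈ 12.166.

12.166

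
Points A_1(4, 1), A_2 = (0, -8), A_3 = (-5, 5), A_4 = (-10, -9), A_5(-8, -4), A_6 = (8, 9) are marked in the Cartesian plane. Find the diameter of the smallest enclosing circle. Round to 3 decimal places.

By Welzl's lemma the MEC is supported by two points (diametrically opposite) or three points (on a circumcircle).
The farthest pair is A_4–A_6 with squared distance 648. The circle on this segment as diameter has centre (-1, 0) and r² = 648/4 = 162.
Check A_1: distance² to centre = 26 ≤ 162, so it lies inside.
All remaining points lie in this disk, and no smaller disk contains both endpoints, so this is the minimum enclosing circle.
Diameter = 2r = 2√162 ≈ 25.456.

25.456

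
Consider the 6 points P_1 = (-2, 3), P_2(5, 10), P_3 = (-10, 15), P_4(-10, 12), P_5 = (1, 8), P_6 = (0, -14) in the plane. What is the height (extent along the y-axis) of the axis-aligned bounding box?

max y = 15, min y = -14, so height = 29.

29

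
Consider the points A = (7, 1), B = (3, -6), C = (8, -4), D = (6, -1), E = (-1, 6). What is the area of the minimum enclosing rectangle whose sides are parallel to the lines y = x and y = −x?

In coordinates u = x + y, v = x − y the rectangle is axis-aligned; the map (x,y)→(u,v) scales areas by 2.
u-values: 8, -3, 4, 5, 5; range = 8 − (-3) = 11.
v-values: 6, 9, 12, 7, -7; range = 12 − (-7) = 19.
Area = (11 × 19) / 2 = 104.5.

104.5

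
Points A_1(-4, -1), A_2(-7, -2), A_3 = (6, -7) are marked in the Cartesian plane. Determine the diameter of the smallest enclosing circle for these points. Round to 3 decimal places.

13.928

Side lengths²: A_1A_2² = 10, A_1A_3² = 136, A_2A_3² = 194.
Since A_2A_3² = 194 ≥ 136 + 10 = 146, the angle opposite A_2A_3 is not acute, so the smallest enclosing circle has A_2A_3 as diameter.
Centre = midpoint of A_2A_3 = (-0.5, -4.5), r² = 194/4 = 48.5.
Diameter = 2r = 2√(48.5) ≈ 13.928.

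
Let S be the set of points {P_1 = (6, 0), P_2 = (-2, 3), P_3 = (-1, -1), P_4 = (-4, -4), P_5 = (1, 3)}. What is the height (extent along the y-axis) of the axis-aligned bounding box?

max y = 3, min y = -4, so height = 7.

7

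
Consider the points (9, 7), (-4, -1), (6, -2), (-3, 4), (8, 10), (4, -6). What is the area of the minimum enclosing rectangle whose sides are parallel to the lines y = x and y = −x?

In coordinates u = x + y, v = x − y the rectangle is axis-aligned; the map (x,y)→(u,v) scales areas by 2.
u-values: 16, -5, 4, 1, 18, -2; range = 18 − (-5) = 23.
v-values: 2, -3, 8, -7, -2, 10; range = 10 − (-7) = 17.
Area = (23 × 17) / 2 = 195.5.

195.5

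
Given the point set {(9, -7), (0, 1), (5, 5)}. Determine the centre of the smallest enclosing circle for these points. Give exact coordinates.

(227/38, -51/38)

Call the three points A, B, C in the order given.
Side lengths²: AB² = 145, AC² = 160, BC² = 41.
Since AC² = 160 < 145 + 41 = 186, the triangle is acute, so the smallest enclosing circle is the circumcircle.
Circumcentre = (227/38, -51/38), r² = 29725/722.
Centre = (227/38, -51/38).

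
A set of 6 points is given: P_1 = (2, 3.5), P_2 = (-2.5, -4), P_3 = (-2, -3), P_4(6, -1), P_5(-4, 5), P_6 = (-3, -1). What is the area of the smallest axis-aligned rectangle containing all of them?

90

x ranges over [-4, 6], width 10.
y ranges over [-4, 5], height 9.
Area = 10 × 9 = 90.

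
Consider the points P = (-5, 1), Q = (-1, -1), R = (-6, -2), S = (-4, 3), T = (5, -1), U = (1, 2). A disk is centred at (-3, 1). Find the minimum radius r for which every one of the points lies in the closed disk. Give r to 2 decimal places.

The required radius is the distance from (-3, 1) to the farthest point.
Squared distances: 4, 8, 18, 5, 68, 17.
Maximum is 68, attained at T.
r = √68 ≈ 8.25.

8.25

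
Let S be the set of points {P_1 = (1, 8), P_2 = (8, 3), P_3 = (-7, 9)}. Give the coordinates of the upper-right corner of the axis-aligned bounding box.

(8, 9)

x-range [-7, 8], y-range [3, 9].
The upper-right corner is (8, 9).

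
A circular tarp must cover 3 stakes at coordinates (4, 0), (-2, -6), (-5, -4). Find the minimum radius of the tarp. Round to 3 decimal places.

Call the three points A, B, C in the order given.
Side lengths²: AB² = 72, AC² = 97, BC² = 13.
Since AC² = 97 ≥ 72 + 13 = 85, the angle opposite AC is not acute, so the smallest enclosing circle has AC as diameter.
Centre = midpoint of AC = (-0.5, -2), r² = 97/4 = 24.25.
r = √(24.25) ≈ 4.924.

4.924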